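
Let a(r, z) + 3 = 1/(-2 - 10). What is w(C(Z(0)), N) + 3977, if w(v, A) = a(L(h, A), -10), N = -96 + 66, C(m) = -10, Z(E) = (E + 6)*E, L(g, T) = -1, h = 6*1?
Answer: 47687/12 ≈ 3973.9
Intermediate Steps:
h = 6
Z(E) = E*(6 + E) (Z(E) = (6 + E)*E = E*(6 + E))
a(r, z) = -37/12 (a(r, z) = -3 + 1/(-2 - 10) = -3 + 1/(-12) = -3 - 1/12 = -37/12)
N = -30
w(v, A) = -37/12
w(C(Z(0)), N) + 3977 = -37/12 + 3977 = 47687/12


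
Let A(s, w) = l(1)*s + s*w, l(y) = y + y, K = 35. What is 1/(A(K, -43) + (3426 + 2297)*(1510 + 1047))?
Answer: 1/14632276 ≈ 6.8342e-8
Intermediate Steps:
l(y) = 2*y
A(s, w) = 2*s + s*w (A(s, w) = (2*1)*s + s*w = 2*s + s*w)
1/(A(K, -43) + (3426 + 2297)*(1510 + 1047)) = 1/(35*(2 - 43) + (3426 + 2297)*(1510 + 1047)) = 1/(35*(-41) + 5723*2557) = 1/(-1435 + 14633711) = 1/14632276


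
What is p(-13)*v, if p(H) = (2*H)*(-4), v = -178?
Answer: -18512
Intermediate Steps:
p(H) = -8*H
p(-13)*v = -8*(-13)*(-178) = 104*(-178) = -18512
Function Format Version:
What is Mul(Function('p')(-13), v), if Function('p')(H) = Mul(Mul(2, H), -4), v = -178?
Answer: -18512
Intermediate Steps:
Function('p')(H) = Mul(-8, H)
Mul(Function('p')(-13), v) = Mul(Mul(-8, -13), -178) = Mul(104, -178) = -18512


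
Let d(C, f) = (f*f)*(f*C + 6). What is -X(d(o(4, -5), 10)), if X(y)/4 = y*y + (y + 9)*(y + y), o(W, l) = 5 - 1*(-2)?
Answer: -693667200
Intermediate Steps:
o(W, l) = 7 (o(W, l) = 5 + 2 = 7)
d(C, f) = f**2*(6 + C*f) (d(C, f) = f**2*(C*f + 6) = f**2*(6 + C*f))
X(y) = 4*y**2 + 8*y*(9 + y) (X(y) = 4*(y*y + (y + 9)*(y + y)) = 4*(y**2 + (9 + y)*(2*y)) = 4*(y**2 + 2*y*(9 + y)) = 4*y**2 + 8*y*(9 + y))
-X(d(o(4, -5), 10)) = -12*10**2*(6 + 7*10)*(6 + 10**2*(6 + 7*10)) = -12*100*(6 + 70)*(6 + 100*(6 + 70)) = -12*100*76*(6 + 100*76) = -12*7600*(6 + 7600) = -12*7600*7606 = -1*693667200 = -693667200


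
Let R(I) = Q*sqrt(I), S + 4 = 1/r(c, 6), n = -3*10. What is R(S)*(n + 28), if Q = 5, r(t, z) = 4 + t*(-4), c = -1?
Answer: -5*I*sqrt(62)/2 ≈ -19.685*I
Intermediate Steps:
r(t, z) = 4 - 4*t
n = -30
S = -31/8 (S = -4 + 1/(4 - 4*(-1)) = -4 + 1/(4 + 4) = -4 + 1/8 = -31/8 ≈ -3.8750)
R(I) = 5*sqrt(I)
R(S)*(n + 28) = (5*sqrt(-31/8))*(-30 + 28) = (5*(I*sqrt(62)/4))*(-2) = (5*I*sqrt(62)/4)*(-2) = -5*I*sqrt(62)/2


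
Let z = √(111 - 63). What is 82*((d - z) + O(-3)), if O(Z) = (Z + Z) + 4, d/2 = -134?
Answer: -22140 - 328*√3 ≈ -22708.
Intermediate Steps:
z = 4*√3 (z = √48 = 4*√3 ≈ 6.9282)
d = -268 (d = 2*(-134) = -268)
O(Z) = 4 + 2*Z (O(Z) = 2*Z + 4 = 4 + 2*Z)
82*((d - z) + O(-3)) = 82*((-268 - 4*√3) + (4 + 2*(-3))) = 82*((-268 - 4*√3) + (4 - 6)) = 82*((-268 - 4*√3) - 2) = 82*(-270 - 4*√3) = -22140 - 328*√3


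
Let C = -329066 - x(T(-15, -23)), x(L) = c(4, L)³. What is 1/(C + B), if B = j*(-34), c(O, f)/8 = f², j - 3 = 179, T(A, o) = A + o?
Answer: -1/1541599763862 ≈ -6.4868e-13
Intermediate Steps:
j = 182 (j = 3 + 179 = 182)
c(O, f) = 8*f²
x(L) = 512*L⁶ (x(L) = (8*L²)³ = 512*L⁶)
C = -1541599757674 (C = -329066 - 512*(-15 - 23)⁶ = -329066 - 512*(-38)⁶ = -329066 - 512*3010936384 = -329066 - 1*1541599428608 = -329066 - 1541599428608 = -1541599757674)
B = -6188 (B = 182*(-34) = -6188)
1/(C + B) = 1/(-1541599757674 - 6188) = 1/(-1541599763862) = -1/1541599763862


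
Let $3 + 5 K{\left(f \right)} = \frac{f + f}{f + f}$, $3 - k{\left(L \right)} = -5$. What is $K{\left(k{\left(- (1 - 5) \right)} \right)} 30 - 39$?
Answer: $-51$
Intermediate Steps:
$k{\left(L \right)} = 8$ ($k{\left(L \right)} = 3 - -5 = 3 + 5 = 8$)
$K{\left(f \right)} = - \frac{2}{5}$ ($K{\left(f \right)} = - \frac{3}{5} + \frac{\left(f + f\right) \frac{1}{f + f}}{5} = - \frac{3}{5} + \frac{2 f \frac{1}{2 f}}{5} = - \frac{3}{5} + \frac{1}{5} \cdot 1 = - \frac{3}{5} + \frac{1}{5} = - \frac{2}{5}$)
$K{\left(k{\left(- (1 - 5) \right)} \right)} 30 - 39 = \left(- \frac{2}{5}\right) 30 - 39 = -12 - 39 = -51$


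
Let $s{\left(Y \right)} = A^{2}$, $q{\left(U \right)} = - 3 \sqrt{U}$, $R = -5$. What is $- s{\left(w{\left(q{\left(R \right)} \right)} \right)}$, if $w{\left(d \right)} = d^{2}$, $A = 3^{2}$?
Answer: $-81$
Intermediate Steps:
$A = 9$
$s{\left(Y \right)} = 81$ ($s{\left(Y \right)} = 9^{2} = 81$)
$- s{\left(w{\left(q{\left(R \right)} \right)} \right)} = \left(-1\right) 81 = -81$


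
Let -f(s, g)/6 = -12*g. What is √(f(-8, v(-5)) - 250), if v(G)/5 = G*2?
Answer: 5*I*√154 ≈ 62.048*I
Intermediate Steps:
v(G) = 10*G (v(G) = 5*(G*2) = 5*(2*G) = 10*G)
f(s, g) = 72*g (f(s, g) = -(-72)*g = 72*g)
√(f(-8, v(-5)) - 250) = √(72*(10*(-5)) - 250) = √(72*(-50) - 250) = √(-3600 - 250) = √(-3850) = 5*I*√154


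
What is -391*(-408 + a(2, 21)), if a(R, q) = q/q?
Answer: 159137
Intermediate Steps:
a(R, q) = 1
-391*(-408 + a(2, 21)) = -391*(-408 + 1) = -391*(-407) = 159137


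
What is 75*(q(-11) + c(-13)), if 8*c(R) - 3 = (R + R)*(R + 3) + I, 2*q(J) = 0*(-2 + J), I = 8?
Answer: 20325/8 ≈ 2540.6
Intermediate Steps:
q(J) = 0 (q(J) = (0*(-2 + J))/2 = (½)*0 = 0)
c(R) = 11/8 + R*(3 + R)/4 (c(R) = 3/8 + ((R + R)*(R + 3) + 8)/8 = 3/8 + ((2*R)*(3 + R) + 8)/8 = 3/8 + (2*R*(3 + R) + 8)/8 = 3/8 + (8 + 2*R*(3 + R))/8 = 3/8 + (1 + R*(3 + R)/4) = 11/8 + R*(3 + R)/4)
75*(q(-11) + c(-13)) = 75*(0 + (11/8 + (¼)*(-13)² + (¾)*(-13))) = 75*(0 + (11/8 + (¼)*169 - 39/4)) = 75*(0 + (11/8 + 169/4 - 39/4)) = 75*(0 + 271/8) = 75*(271/8) = 20325/8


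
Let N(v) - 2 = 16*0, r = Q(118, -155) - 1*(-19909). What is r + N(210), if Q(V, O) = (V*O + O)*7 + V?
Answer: -109086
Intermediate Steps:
Q(V, O) = V + 7*O + 7*O*V (Q(V, O) = (O*V + O)*7 + V = (O + O*V)*7 + V = (7*O + 7*O*V) + V = V + 7*O + 7*O*V)
r = -109088 (r = (118 + 7*(-155) + 7*(-155)*118) - 1*(-19909) = (118 - 1085 - 128030) + 19909 = -128997 + 19909 = -109088)
N(v) = 2 (N(v) = 2 + 16*0 = 2 + 0 = 2)
r + N(210) = -109088 + 2 = -109086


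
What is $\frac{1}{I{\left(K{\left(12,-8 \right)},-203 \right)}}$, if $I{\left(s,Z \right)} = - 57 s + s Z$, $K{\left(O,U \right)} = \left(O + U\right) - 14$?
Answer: $\frac{1}{2600} \approx 0.00038462$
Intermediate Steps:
$K{\left(O,U \right)} = -14 + O + U$
$I{\left(s,Z \right)} = - 57 s + Z s$
$\frac{1}{I{\left(K{\left(12,-8 \right)},-203 \right)}} = \frac{1}{\left(-14 + 12 - 8\right) \left(-57 - 203\right)} = \frac{1}{\left(-10\right) \left(-260\right)} = \frac{1}{2600}$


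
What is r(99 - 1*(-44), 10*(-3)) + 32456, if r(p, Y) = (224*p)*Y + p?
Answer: -928361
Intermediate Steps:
r(p, Y) = p + 224*Y*p (r(p, Y) = 224*Y*p + p = p + 224*Y*p)
r(99 - 1*(-44), 10*(-3)) + 32456 = (99 - 1*(-44))*(1 + 224*(10*(-3))) + 32456 = (99 + 44)*(1 + 224*(-30)) + 32456 = 143*(1 - 6720) + 32456 = 143*(-6719) + 32456 = -960817 + 32456 = -928361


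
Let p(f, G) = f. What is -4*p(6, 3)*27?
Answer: -648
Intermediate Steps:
-4*p(6, 3)*27 = -4*6*27 = -24*27 = -648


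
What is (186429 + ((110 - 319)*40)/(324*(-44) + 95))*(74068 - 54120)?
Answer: 52663307049692/14161 ≈ 3.7189e+9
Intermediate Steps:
(186429 + ((110 - 319)*40)/(324*(-44) + 95))*(74068 - 54120) = (186429 + (-209*40)/(-14256 + 95))*19948 = (186429 - 8360/(-14161))*19948 = (186429 - 8360*(-1/14161))*19948 = (186429 + 8360/14161)*19948 = (2640029429/14161)*19948 = 52663307049692/14161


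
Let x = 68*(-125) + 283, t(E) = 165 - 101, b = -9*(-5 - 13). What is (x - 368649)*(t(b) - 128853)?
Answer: 48536195274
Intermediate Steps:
b = 162 (b = -9*(-18) = 162)
t(E) = 64
x = -8217 (x = -8500 + 283 = -8217)
(x - 368649)*(t(b) - 128853) = (-8217 - 368649)*(64 - 128853) = -376866*(-128789) = 48536195274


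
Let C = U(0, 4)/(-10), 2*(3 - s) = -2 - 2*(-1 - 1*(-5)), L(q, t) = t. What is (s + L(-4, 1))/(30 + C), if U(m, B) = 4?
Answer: 45/148 ≈ 0.30405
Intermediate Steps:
s = 8 (s = 3 - (-2 - 2*(-1 - 1*(-5)))/2 = 3 - (-2 - 2*(-1 + 5))/2 = 3 - (-2 - 2*4)/2 = 3 - (-2 - 8)/2 = 3 - 1/2*(-10) = 3 + 5 = 8)
C = -2/5 (C = 4/(-10) = 4*(-1/10) = -2/5 ≈ -0.40000)
(s + L(-4, 1))/(30 + C) = (8 + 1)/(30 - 2/5) = 9/(148/5) = (5/148)*9 = 45/148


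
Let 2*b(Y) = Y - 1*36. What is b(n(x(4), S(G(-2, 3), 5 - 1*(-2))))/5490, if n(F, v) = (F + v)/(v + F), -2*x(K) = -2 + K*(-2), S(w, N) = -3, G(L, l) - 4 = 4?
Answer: -7/2196 ≈ -0.0031876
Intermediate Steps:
G(L, l) = 8 (G(L, l) = 4 + 4 = 8)
x(K) = 1 + K (x(K) = -(-2 + K*(-2))/2 = -(-2 - 2*K)/2 = 1 + K)
n(F, v) = 1 (n(F, v) = (F + v)/(F + v) = 1)
b(Y) = -18 + Y/2 (b(Y) = (Y - 1*36)/2 = (Y - 36)/2 = (-36 + Y)/2 = -18 + Y/2)
b(n(x(4), S(G(-2, 3), 5 - 1*(-2))))/5490 = (-18 + (½)*1)/5490 = (-18 + ½)*(1/5490) = -35/2*1/5490 = -7/2196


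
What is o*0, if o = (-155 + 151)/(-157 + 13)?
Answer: 0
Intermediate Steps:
o = 1/36 (o = -4/(-144) = -4*(-1/144) = 1/36 ≈ 0.027778)
o*0 = (1/36)*0 = 0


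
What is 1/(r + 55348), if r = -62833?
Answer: -1/7485 ≈ -0.00013360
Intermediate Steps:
1/(r + 55348) = 1/(-62833 + 55348) = 1/(-7485) = -1/7485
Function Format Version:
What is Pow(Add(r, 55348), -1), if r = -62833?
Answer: Rational(-1, 7485) ≈ -0.00013360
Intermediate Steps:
Pow(Add(r, 55348), -1) = Pow(Add(-62833, 55348), -1) = Pow(-7485, -1) = Rational(-1, 7485)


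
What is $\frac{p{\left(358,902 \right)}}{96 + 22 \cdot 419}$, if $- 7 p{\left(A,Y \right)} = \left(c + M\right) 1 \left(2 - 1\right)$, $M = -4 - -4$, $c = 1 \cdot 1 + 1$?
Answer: $- \frac{1}{32599} \approx -3.0676 \cdot 10^{-5}$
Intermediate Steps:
$c = 2$ ($c = 1 + 1 = 2$)
$M = 0$ ($M = -4 + 4 = 0$)
$p{\left(A,Y \right)} = - \frac{2}{7}$ ($p{\left(A,Y \right)} = - \frac{\left(2 + 0\right) 1 \left(2 - 1\right)}{7} = - \frac{2 \cdot 1 \cdot 1}{7} = - \frac{2 \cdot 1}{7} = \left(- \frac{1}{7}\right) 2 = - \frac{2}{7}$)
$\frac{p{\left(358,902 \right)}}{96 + 22 \cdot 419} = - \frac{2}{7 \left(96 + 22 \cdot 419\right)} = - \frac{2}{7 \left(96 + 9218\right)} = - \frac{2}{7 \cdot 9314} = \left(- \frac{2}{7}\right) \frac{1}{9314} = - \frac{1}{32599}$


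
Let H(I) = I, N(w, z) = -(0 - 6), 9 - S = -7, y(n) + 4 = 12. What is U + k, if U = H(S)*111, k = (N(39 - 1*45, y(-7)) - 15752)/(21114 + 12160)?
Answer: 29539439/16637 ≈ 1775.5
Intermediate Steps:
y(n) = 8 (y(n) = -4 + 12 = 8)
S = 16 (S = 9 - 1*(-7) = 9 + 7 = 16)
N(w, z) = 6 (N(w, z) = -1*(-6) = 6)
k = -7873/16637 (k = (6 - 15752)/(21114 + 12160) = -15746/33274 = -15746*1/33274 = -7873/16637 ≈ -0.47322)
U = 1776 (U = 16*111 = 1776)
U + k = 1776 - 7873/16637 = 29539439/16637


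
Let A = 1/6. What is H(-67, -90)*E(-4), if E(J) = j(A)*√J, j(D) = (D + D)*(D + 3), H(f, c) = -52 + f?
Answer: -2261*I/9 ≈ -251.22*I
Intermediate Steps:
A = ⅙ ≈ 0.16667
j(D) = 2*D*(3 + D) (j(D) = (2*D)*(3 + D) = 2*D*(3 + D))
E(J) = 19*√J/18 (E(J) = (2*(⅙)*(3 + ⅙))*√J = (2*(⅙)*(19/6))*√J = 19*√J/18)
H(-67, -90)*E(-4) = (-52 - 67)*(19*√(-4)/18) = -2261*2*I/18 = -2261*I/9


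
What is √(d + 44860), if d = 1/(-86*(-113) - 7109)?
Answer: √305356684269/2609 ≈ 211.80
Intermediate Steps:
d = 1/2609 (d = 1/(9718 - 7109) = 1/2609 ≈ 0.00038329)
√(d + 44860) = √(1/2609 + 44860) = √(117039741/2609) = √305356684269/2609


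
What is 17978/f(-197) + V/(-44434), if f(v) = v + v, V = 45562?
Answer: -204196470/4376749 ≈ -46.655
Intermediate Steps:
f(v) = 2*v
17978/f(-197) + V/(-44434) = 17978/((2*(-197))) + 45562/(-44434) = 17978/(-394) + 45562*(-1/44434) = 17978*(-1/394) - 22781/22217 = -8989/197 - 22781/22217 = -204196470/4376749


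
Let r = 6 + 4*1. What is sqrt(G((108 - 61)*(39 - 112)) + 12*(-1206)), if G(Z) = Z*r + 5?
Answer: I*sqrt(48777) ≈ 220.86*I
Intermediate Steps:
r = 10 (r = 6 + 4 = 10)
G(Z) = 5 + 10*Z (G(Z) = Z*10 + 5 = 10*Z + 5 = 5 + 10*Z)
sqrt(G((108 - 61)*(39 - 112)) + 12*(-1206)) = sqrt((5 + 10*((108 - 61)*(39 - 112))) + 12*(-1206)) = sqrt((5 + 10*(47*(-73))) - 14472) = sqrt((5 + 10*(-3431)) - 14472) = sqrt((5 - 34310) - 14472) = sqrt(-34305 - 14472) = sqrt(-48777) = I*sqrt(48777)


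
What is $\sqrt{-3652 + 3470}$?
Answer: $i \sqrt{182} \approx 13.491 i$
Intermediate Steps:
$\sqrt{-3652 + 3470} = \sqrt{-182} = i \sqrt{182}$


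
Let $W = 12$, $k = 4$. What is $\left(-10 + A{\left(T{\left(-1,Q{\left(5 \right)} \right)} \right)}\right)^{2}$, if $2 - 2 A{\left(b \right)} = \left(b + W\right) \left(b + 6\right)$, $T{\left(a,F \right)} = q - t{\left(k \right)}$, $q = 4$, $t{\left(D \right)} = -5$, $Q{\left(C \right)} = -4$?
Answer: $\frac{110889}{4} \approx 27722.0$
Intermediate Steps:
$T{\left(a,F \right)} = 9$ ($T{\left(a,F \right)} = 4 - -5 = 4 + 5 = 9$)
$A{\left(b \right)} = 1 - \frac{\left(6 + b\right) \left(12 + b\right)}{2}$ ($A{\left(b \right)} = 1 - \frac{\left(b + 12\right) \left(b + 6\right)}{2} = 1 - \frac{\left(12 + b\right) \left(6 + b\right)}{2} = 1 - \frac{\left(6 + b\right) \left(12 + b\right)}{2}$)
$\left(-10 + A{\left(T{\left(-1,Q{\left(5 \right)} \right)} \right)}\right)^{2} = \left(-10 - \left(116 + \frac{81}{2}\right)\right)^{2} = \left(-10 - \frac{313}{2}\right)^{2} = \left(- \frac{333}{2}\right)^{2} = \frac{110889}{4}$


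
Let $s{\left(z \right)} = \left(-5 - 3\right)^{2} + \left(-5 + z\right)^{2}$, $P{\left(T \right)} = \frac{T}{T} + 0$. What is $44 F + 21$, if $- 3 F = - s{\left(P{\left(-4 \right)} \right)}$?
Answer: $\frac{3583}{3} \approx 1194.3$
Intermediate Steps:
$P{\left(T \right)} = 1$ ($P{\left(T \right)} = 1 + 0 = 1$)
$s{\left(z \right)} = 64 + \left(-5 + z\right)^{2}$ ($s{\left(z \right)} = \left(-8\right)^{2} + \left(-5 + z\right)^{2} = 64 + \left(-5 + z\right)^{2}$)
$F = \frac{80}{3}$ ($F = - \frac{\left(-1\right) \left(64 + \left(-5 + 1\right)^{2}\right)}{3} = - \frac{\left(-1\right) \left(64 + \left(-4\right)^{2}\right)}{3} = - \frac{\left(-1\right) \left(64 + 16\right)}{3} = - \frac{\left(-1\right) 80}{3} = \left(- \frac{1}{3}\right) \left(-80\right) = \frac{80}{3} \approx 26.667$)
$44 F + 21 = 44 \cdot \frac{80}{3} + 21 = \frac{3520}{3} + 21 = \frac{3583}{3}$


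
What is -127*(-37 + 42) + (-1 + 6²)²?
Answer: 590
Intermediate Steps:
-127*(-37 + 42) + (-1 + 6²)² = -127*5 + (-1 + 36)² = -635 + 35² = -635 + 1225 = 590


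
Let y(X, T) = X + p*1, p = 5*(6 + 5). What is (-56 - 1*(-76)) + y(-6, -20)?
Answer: 69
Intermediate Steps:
p = 55 (p = 5*11 = 55)
y(X, T) = 55 + X (y(X, T) = X + 55*1 = X + 55 = 55 + X)
(-56 - 1*(-76)) + y(-6, -20) = (-56 - 1*(-76)) + (55 - 6) = (-56 + 76) + 49 = 20 + 49 = 69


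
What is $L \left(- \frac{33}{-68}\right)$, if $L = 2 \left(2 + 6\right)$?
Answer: $\frac{132}{17} \approx 7.7647$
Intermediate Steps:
$L = 16$ ($L = 2 \cdot 8 = 16$)
$L \left(- \frac{33}{-68}\right) = 16 \left(- \frac{33}{-68}\right) = 16 \left(\left(-33\right) \left(- \frac{1}{68}\right)\right) = 16 \cdot \frac{33}{68} = \frac{132}{17}$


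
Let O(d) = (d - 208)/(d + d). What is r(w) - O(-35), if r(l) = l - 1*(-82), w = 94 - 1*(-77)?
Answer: 17467/70 ≈ 249.53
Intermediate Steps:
w = 171 (w = 94 + 77 = 171)
O(d) = (-208 + d)/(2*d) (O(d) = (-208 + d)/((2*d)) = (-208 + d)*(1/(2*d)) = (-208 + d)/(2*d))
r(l) = 82 + l (r(l) = l + 82 = 82 + l)
r(w) - O(-35) = (82 + 171) - (-208 - 35)/(2*(-35)) = 253 - (-1)*(-243)/(2*35) = 253 - 1*243/70 = 253 - 243/70 = 17467/70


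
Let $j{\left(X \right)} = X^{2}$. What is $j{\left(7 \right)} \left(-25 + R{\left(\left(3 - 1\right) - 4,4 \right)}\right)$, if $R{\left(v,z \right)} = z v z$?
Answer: $-2793$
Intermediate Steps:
$R{\left(v,z \right)} = v z^{2}$ ($R{\left(v,z \right)} = v z z = v z^{2}$)
$j{\left(7 \right)} \left(-25 + R{\left(\left(3 - 1\right) - 4,4 \right)}\right) = 7^{2} \left(-25 + \left(\left(3 - 1\right) - 4\right) 4^{2}\right) = 49 \left(-25 + \left(2 - 4\right) 16\right) = 49 \left(-25 - 32\right) = 49 \left(-57\right) = -2793$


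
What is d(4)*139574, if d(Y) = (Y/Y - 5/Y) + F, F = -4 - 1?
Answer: -1465527/2 ≈ -7.3276e+5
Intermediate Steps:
F = -5
d(Y) = -4 - 5/Y (d(Y) = (Y/Y - 5/Y) - 5 = (1 - 5/Y) - 5 = -4 - 5/Y)
d(4)*139574 = (-4 - 5/4)*139574 = -21/4*139574 = -1465527/2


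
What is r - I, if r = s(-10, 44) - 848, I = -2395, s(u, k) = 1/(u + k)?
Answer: 52599/34 ≈ 1547.0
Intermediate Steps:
s(u, k) = 1/(k + u)
r = -28831/34 (r = 1/(44 - 10) - 848 = 1/34 - 848 = -28831/34 ≈ -847.97)
r - I = -28831/34 - 1*(-2395) = -28831/34 + 2395 = 52599/34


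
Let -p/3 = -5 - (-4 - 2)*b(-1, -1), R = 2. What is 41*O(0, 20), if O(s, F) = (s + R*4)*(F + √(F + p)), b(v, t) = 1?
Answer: 6560 + 328*√17 ≈ 7912.4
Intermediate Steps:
p = -3 (p = -3*(-5 - (-4 - 2)) = -3*(-5 - (-6)) = -3*(-5 - 1*(-6)) = -3*(-5 + 6) = -3*1 = -3)
O(s, F) = (8 + s)*(F + √(-3 + F)) (O(s, F) = (s + 2*4)*(F + √(F - 3)) = (s + 8)*(F + √(-3 + F)) = (8 + s)*(F + √(-3 + F)))
41*O(0, 20) = 41*(8*20 + 8*√(-3 + 20) + 20*0 + 0*√(-3 + 20)) = 41*(160 + 8*√17 + 0 + 0*√17) = 41*(160 + 8*√17 + 0 + 0) = 41*(160 + 8*√17) = 6560 + 328*√17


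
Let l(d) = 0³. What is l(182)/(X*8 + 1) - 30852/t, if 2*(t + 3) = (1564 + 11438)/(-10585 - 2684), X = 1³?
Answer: 34114599/3859 ≈ 8840.3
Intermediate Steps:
l(d) = 0
X = 1
t = -15436/4423 (t = -3 + ((1564 + 11438)/(-10585 - 2684))/2 = -3 + (13002/(-13269))/2 = -3 + (13002*(-1/13269))/2 = -3 + (½)*(-4334/4423) = -3 - 2167/4423 = -15436/4423 ≈ -3.4899)
l(182)/(X*8 + 1) - 30852/t = 0/(1*8 + 1) - 30852/(-15436/4423) = 0/(8 + 1) - 30852*(-4423/15436) = 0/9 + 34114599/3859 = 0*(⅑) + 34114599/3859 = 0 + 34114599/3859 = 34114599/3859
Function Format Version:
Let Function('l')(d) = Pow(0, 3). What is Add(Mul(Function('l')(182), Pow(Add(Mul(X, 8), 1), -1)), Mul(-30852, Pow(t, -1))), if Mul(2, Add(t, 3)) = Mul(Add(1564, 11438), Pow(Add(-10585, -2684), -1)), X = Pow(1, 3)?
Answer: Rational(34114599, 3859) ≈ 8840.3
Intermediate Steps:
Function('l')(d) = 0
X = 1
t = Rational(-15436, 4423) (t = Add(-3, Mul(Rational(1, 2), Mul(Add(1564, 11438), Pow(Add(-10585, -2684), -1)))) = Add(-3, Mul(Rational(1, 2), Mul(13002, Pow(-13269, -1)))) = Add(-3, Mul(Rational(1, 2), Mul(13002, Rational(-1, 13269)))) = Add(-3, Mul(Rational(1, 2), Rational(-4334, 4423))) = Add(-3, Rational(-2167, 4423)) = Rational(-15436, 4423) ≈ -3.4899)
Add(Mul(Function('l')(182), Pow(Add(Mul(X, 8), 1), -1)), Mul(-30852, Pow(t, -1))) = Add(Mul(0, Pow(Add(Mul(1, 8), 1), -1)), Mul(-30852, Pow(Rational(-15436, 4423), -1))) = Add(Mul(0, Pow(Add(8, 1), -1)), Mul(-30852, Rational(-4423, 15436))) = Add(Mul(0, Pow(9, -1)), Rational(34114599, 3859)) = Add(Mul(0, Rational(1, 9)), Rational(34114599, 3859)) = Add(0, Rational(34114599, 3859)) = Rational(34114599, 3859)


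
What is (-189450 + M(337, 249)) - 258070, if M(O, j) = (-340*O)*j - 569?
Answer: -28978509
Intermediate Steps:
M(O, j) = -569 - 340*O*j (M(O, j) = -340*O*j - 569 = -569 - 340*O*j)
(-189450 + M(337, 249)) - 258070 = (-189450 + (-569 - 340*337*249)) - 258070 = (-189450 + (-569 - 28530420)) - 258070 = (-189450 - 28530989) - 258070 = -28720439 - 258070 = -28978509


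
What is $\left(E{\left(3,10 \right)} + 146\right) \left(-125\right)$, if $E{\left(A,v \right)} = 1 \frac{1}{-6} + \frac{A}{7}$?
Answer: $- \frac{767875}{42} \approx -18283.0$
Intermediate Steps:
$E{\left(A,v \right)} = - \frac{1}{6} + \frac{A}{7}$ ($E{\left(A,v \right)} = 1 \left(- \frac{1}{6}\right) + A \frac{1}{7} = - \frac{1}{6} + \frac{A}{7}$)
$\left(E{\left(3,10 \right)} + 146\right) \left(-125\right) = \left(\left(- \frac{1}{6} + \frac{1}{7} \cdot 3\right) + 146\right) \left(-125\right) = \left(\left(- \frac{1}{6} + \frac{3}{7}\right) + 146\right) \left(-125\right) = \left(\frac{11}{42} + 146\right) \left(-125\right) = \frac{6143}{42} \left(-125\right) = - \frac{767875}{42}$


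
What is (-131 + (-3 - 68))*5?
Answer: -1010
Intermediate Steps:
(-131 + (-3 - 68))*5 = (-131 - 71)*5 = -202*5 = -1010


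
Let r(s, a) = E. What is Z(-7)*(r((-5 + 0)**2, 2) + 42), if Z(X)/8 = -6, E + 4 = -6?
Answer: -1536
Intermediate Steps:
E = -10 (E = -4 - 6 = -10)
Z(X) = -48 (Z(X) = 8*(-6) = -48)
r(s, a) = -10
Z(-7)*(r((-5 + 0)**2, 2) + 42) = -48*(-10 + 42) = -48*32 = -1536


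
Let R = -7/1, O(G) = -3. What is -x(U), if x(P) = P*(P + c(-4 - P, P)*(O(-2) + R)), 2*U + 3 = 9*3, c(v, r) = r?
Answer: 1296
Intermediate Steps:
R = -7 (R = -7*1 = -7)
U = 12 (U = -3/2 + (9*3)/2 = -3/2 + (1/2)*27 = -3/2 + 27/2 = 12)
x(P) = -9*P**2 (x(P) = P*(P + P*(-3 - 7)) = P*(P + P*(-10)) = P*(P - 10*P) = P*(-9*P) = -9*P**2)
-x(U) = -(-9)*12**2 = -(-9)*144 = -1*(-1296) = 1296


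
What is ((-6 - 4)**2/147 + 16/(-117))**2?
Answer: 9709456/32867289 ≈ 0.29541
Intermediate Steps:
((-6 - 4)**2/147 + 16/(-117))**2 = ((-10)**2*(1/147) + 16*(-1/117))**2 = (100*(1/147) - 16/117)**2 = (100/147 - 16/117)**2 = (3116/5733)**2 = 9709456/32867289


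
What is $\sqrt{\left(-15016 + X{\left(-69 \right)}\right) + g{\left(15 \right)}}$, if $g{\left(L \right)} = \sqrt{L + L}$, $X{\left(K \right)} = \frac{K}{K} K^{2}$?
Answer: $\sqrt{-10255 + \sqrt{30}} \approx 101.24 i$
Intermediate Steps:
$X{\left(K \right)} = K^{2}$ ($X{\left(K \right)} = 1 K^{2} = K^{2}$)
$g{\left(L \right)} = \sqrt{2} \sqrt{L}$ ($g{\left(L \right)} = \sqrt{2 L} = \sqrt{2} \sqrt{L}$)
$\sqrt{\left(-15016 + X{\left(-69 \right)}\right) + g{\left(15 \right)}} = \sqrt{\left(-15016 + \left(-69\right)^{2}\right) + \sqrt{2} \sqrt{15}} = \sqrt{\left(-15016 + 4761\right) + \sqrt{30}} = \sqrt{-10255 + \sqrt{30}}$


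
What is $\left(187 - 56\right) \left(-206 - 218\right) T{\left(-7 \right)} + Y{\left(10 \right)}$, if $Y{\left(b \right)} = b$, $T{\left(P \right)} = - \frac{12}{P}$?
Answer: $- \frac{666458}{7} \approx -95208.0$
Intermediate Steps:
$\left(187 - 56\right) \left(-206 - 218\right) T{\left(-7 \right)} + Y{\left(10 \right)} = \left(187 - 56\right) \left(-206 - 218\right) \left(- \frac{12}{-7}\right) + 10 = 131 \left(-424\right) \left(\left(-12\right) \left(- \frac{1}{7}\right)\right) + 10 = \left(-55544\right) \frac{12}{7} + 10 = - \frac{666528}{7} + 10 = - \frac{666458}{7}$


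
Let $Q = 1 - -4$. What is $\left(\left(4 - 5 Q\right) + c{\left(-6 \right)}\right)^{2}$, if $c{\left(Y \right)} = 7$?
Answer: $196$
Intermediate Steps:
$Q = 5$ ($Q = 1 + 4 = 5$)
$\left(\left(4 - 5 Q\right) + c{\left(-6 \right)}\right)^{2} = \left(\left(4 - 25\right) + 7\right)^{2} = \left(-21 + 7\right)^{2} = \left(-14\right)^{2} = 196$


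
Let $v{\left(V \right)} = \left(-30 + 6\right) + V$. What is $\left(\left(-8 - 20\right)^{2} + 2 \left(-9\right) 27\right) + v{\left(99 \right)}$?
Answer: $373$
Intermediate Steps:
$v{\left(V \right)} = -24 + V$
$\left(\left(-8 - 20\right)^{2} + 2 \left(-9\right) 27\right) + v{\left(99 \right)} = \left(\left(-8 - 20\right)^{2} + 2 \left(-9\right) 27\right) + \left(-24 + 99\right) = \left(\left(-28\right)^{2} - 486\right) + 75 = \left(784 - 486\right) + 75 = 298 + 75 = 373$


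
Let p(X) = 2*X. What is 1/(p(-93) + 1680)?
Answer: 1/1494 ≈ 0.00066934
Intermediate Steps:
1/(p(-93) + 1680) = 1/(2*(-93) + 1680) = 1/(-186 + 1680) = 1/1494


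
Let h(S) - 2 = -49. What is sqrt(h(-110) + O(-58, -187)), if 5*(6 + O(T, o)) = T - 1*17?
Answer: 2*I*sqrt(17) ≈ 8.2462*I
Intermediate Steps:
O(T, o) = -47/5 + T/5 (O(T, o) = -6 + (T - 1*17)/5 = -6 + (T - 17)/5 = -6 + (-17 + T)/5 = -6 + (-17/5 + T/5) = -47/5 + T/5)
h(S) = -47 (h(S) = 2 - 49 = -47)
sqrt(h(-110) + O(-58, -187)) = sqrt(-47 + (-47/5 + (1/5)*(-58))) = sqrt(-47 + (-47/5 - 58/5)) = sqrt(-47 - 21) = sqrt(-68) = 2*I*sqrt(17)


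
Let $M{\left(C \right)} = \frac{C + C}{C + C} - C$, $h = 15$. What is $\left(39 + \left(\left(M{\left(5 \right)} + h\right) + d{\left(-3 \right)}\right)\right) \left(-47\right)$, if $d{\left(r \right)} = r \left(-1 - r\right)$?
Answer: $-2068$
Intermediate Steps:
$M{\left(C \right)} = 1 - C$ ($M{\left(C \right)} = \frac{2 C}{2 C} - C = 2 C \frac{1}{2 C} - C = 1 - C$)
$\left(39 + \left(\left(M{\left(5 \right)} + h\right) + d{\left(-3 \right)}\right)\right) \left(-47\right) = \left(39 + \left(\left(\left(1 - 5\right) + 15\right) - - 3 \left(1 - 3\right)\right)\right) \left(-47\right) = \left(39 + \left(\left(\left(1 - 5\right) + 15\right) - \left(-3\right) \left(-2\right)\right)\right) \left(-47\right) = \left(39 + \left(\left(-4 + 15\right) - 6\right)\right) \left(-47\right) = \left(39 + \left(11 - 6\right)\right) \left(-47\right) = \left(39 + 5\right) \left(-47\right) = 44 \left(-47\right) = -2068$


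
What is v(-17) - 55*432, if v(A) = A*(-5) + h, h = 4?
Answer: -23671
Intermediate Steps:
v(A) = 4 - 5*A (v(A) = A*(-5) + 4 = -5*A + 4 = 4 - 5*A)
v(-17) - 55*432 = (4 - 5*(-17)) - 55*432 = (4 + 85) - 23760 = 89 - 23760 = -23671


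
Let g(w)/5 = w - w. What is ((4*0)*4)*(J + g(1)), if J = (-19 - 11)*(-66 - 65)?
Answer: 0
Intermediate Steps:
g(w) = 0 (g(w) = 5*(w - w) = 5*0 = 0)
J = 3930 (J = -30*(-131) = 3930)
((4*0)*4)*(J + g(1)) = ((4*0)*4)*(3930 + 0) = (0*4)*3930 = 0*3930 = 0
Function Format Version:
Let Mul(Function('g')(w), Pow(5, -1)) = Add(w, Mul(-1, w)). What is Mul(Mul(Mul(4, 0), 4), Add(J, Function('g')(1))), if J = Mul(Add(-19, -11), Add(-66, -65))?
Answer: 0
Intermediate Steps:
Function('g')(w) = 0 (Function('g')(w) = Mul(5, Add(w, Mul(-1, w))) = Mul(5, 0) = 0)
J = 3930 (J = Mul(-30, -131) = 3930)
Mul(Mul(Mul(4, 0), 4), Add(J, Function('g')(1))) = Mul(Mul(Mul(4, 0), 4), Add(3930, 0)) = Mul(Mul(0, 4), 3930) = Mul(0, 3930) = 0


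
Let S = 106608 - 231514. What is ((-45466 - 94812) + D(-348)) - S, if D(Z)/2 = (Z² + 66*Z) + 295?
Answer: 181490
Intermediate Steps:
D(Z) = 590 + 2*Z² + 132*Z (D(Z) = 2*((Z² + 66*Z) + 295) = 2*(295 + Z² + 66*Z) = 590 + 2*Z² + 132*Z)
S = -124906
((-45466 - 94812) + D(-348)) - S = ((-45466 - 94812) + (590 + 2*(-348)² + 132*(-348))) - 1*(-124906) = (-140278 + (590 + 2*121104 - 45936)) + 124906 = (-140278 + (590 + 242208 - 45936)) + 124906 = (-140278 + 196862) + 124906 = 56584 + 124906 = 181490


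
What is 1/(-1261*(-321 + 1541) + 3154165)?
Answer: 1/1615745 ≈ 6.1891e-7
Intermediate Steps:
1/(-1261*(-321 + 1541) + 3154165) = 1/(-1261*1220 + 3154165) = 1/(-1538420 + 3154165) = 1/1615745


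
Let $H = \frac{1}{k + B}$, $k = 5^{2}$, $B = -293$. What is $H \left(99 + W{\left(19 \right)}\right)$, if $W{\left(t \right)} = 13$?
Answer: $- \frac{28}{67} \approx -0.41791$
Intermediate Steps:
$k = 25$
$H = - \frac{1}{268}$ ($H = \frac{1}{25 - 293} = \frac{1}{-268} = - \frac{1}{268} \approx -0.0037313$)
$H \left(99 + W{\left(19 \right)}\right) = - \frac{99 + 13}{268} = \left(- \frac{1}{268}\right) 112 = - \frac{28}{67}$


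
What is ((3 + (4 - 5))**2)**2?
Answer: 16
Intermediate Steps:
((3 + (4 - 5))**2)**2 = ((3 - 1)**2)**2 = (2**2)**2 = 4**2 = 16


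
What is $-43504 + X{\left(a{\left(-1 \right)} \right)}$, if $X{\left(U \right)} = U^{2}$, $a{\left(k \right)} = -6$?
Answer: $-43468$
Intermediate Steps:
$-43504 + X{\left(a{\left(-1 \right)} \right)} = -43504 + \left(-6\right)^{2} = -43504 + 36 = -43468$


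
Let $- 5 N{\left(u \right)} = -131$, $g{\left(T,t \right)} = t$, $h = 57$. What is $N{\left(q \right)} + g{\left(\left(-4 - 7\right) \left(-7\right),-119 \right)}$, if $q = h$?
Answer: $- \frac{464}{5} \approx -92.8$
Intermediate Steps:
$q = 57$
$N{\left(u \right)} = \frac{131}{5}$ ($N{\left(u \right)} = \left(- \frac{1}{5}\right) \left(-131\right) = \frac{131}{5}$)
$N{\left(q \right)} + g{\left(\left(-4 - 7\right) \left(-7\right),-119 \right)} = \frac{131}{5} - 119 = - \frac{464}{5}$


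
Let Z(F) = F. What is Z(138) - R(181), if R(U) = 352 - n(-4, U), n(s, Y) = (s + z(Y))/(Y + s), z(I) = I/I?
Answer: -12627/59 ≈ -214.02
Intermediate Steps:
z(I) = 1
n(s, Y) = (1 + s)/(Y + s) (n(s, Y) = (s + 1)/(Y + s) = (1 + s)/(Y + s))
R(U) = 352 + 3/(-4 + U) (R(U) = 352 - (1 - 4)/(U - 4) = 352 - (-3)/(-4 + U) = 352 + 3/(-4 + U))
Z(138) - R(181) = 138 - (-1405 + 352*181)/(-4 + 181) = 138 - (-1405 + 63712)/177 = 138 - 62307/177 = 138 - 1*20769/59 = 138 - 20769/59 = -12627/59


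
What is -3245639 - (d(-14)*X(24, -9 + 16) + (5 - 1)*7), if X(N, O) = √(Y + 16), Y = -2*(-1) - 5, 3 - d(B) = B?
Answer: -3245667 - 17*√13 ≈ -3.2457e+6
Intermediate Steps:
d(B) = 3 - B
Y = -3 (Y = 2 - 5 = -3)
X(N, O) = √13 (X(N, O) = √(-3 + 16) = √13)
-3245639 - (d(-14)*X(24, -9 + 16) + (5 - 1)*7) = -3245639 - ((3 - 1*(-14))*√13 + (5 - 1)*7) = -3245639 - ((3 + 14)*√13 + 4*7) = -3245639 - (17*√13 + 28) = -3245639 - (28 + 17*√13) = -3245639 + (-28 - 17*√13) = -3245667 - 17*√13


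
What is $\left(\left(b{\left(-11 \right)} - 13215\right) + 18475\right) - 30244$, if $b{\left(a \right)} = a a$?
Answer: $-24863$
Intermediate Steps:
$b{\left(a \right)} = a^{2}$
$\left(\left(b{\left(-11 \right)} - 13215\right) + 18475\right) - 30244 = \left(\left(\left(-11\right)^{2} - 13215\right) + 18475\right) - 30244 = \left(\left(121 - 13215\right) + 18475\right) - 30244 = \left(-13094 + 18475\right) - 30244 = 5381 - 30244 = -24863$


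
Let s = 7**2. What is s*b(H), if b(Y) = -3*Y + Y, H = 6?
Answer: -588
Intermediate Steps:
s = 49
b(Y) = -2*Y
s*b(H) = 49*(-2*6) = 49*(-12) = -588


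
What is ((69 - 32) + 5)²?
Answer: 1764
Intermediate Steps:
((69 - 32) + 5)² = (37 + 5)² = 42² = 1764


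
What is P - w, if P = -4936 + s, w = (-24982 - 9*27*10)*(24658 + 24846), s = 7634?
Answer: 1357006346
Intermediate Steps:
w = -1357003648 (w = (-24982 - 243*10)*49504 = (-24982 - 2430)*49504 = -27412*49504 = -1357003648)
P = 2698 (P = -4936 + 7634 = 2698)
P - w = 2698 - 1*(-1357003648) = 2698 + 1357003648 = 1357006346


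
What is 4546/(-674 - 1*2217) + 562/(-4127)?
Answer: -20386084/11931157 ≈ -1.7086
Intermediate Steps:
4546/(-674 - 1*2217) + 562/(-4127) = 4546/(-674 - 2217) + 562*(-1/4127) = 4546/(-2891) - 562/4127 = 4546*(-1/2891) - 562/4127 = -4546/2891 - 562/4127 = -20386084/11931157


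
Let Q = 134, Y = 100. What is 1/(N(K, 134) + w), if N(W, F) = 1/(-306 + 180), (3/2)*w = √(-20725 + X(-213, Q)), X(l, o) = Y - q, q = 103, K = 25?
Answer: -126/146256769 - 21168*I*√5182/146256769 ≈ -8.615e-7 - 0.010419*I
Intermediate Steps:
X(l, o) = -3 (X(l, o) = 100 - 1*103 = 100 - 103 = -3)
w = 4*I*√5182/3 (w = 2*√(-20725 - 3)/3 = 2*√(-20728)/3 = 2*(2*I*√5182)/3 = 4*I*√5182/3 ≈ 95.981*I)
N(W, F) = -1/126 (N(W, F) = 1/(-126) = -1/126)
1/(N(K, 134) + w) = 1/(-1/126 + 4*I*√5182/3)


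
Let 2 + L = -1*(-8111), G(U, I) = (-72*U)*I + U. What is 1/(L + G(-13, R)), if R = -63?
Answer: -1/50872 ≈ -1.9657e-5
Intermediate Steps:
G(U, I) = U - 72*I*U (G(U, I) = -72*I*U + U = U - 72*I*U)
L = 8109 (L = -2 - 1*(-8111) = -2 + 8111 = 8109)
1/(L + G(-13, R)) = 1/(8109 - 13*(1 - 72*(-63))) = 1/(8109 - 13*(1 + 4536)) = 1/(8109 - 13*4537) = 1/(8109 - 58981) = 1/(-50872) = -1/50872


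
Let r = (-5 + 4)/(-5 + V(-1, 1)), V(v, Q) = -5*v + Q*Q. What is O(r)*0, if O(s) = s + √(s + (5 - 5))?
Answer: 0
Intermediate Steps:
V(v, Q) = Q² - 5*v (V(v, Q) = -5*v + Q² = Q² - 5*v)
r = -1 (r = (-5 + 4)/(-5 + (1² - 5*(-1))) = -1/(-5 + (1 + 5)) = -1/(-5 + 6) = -1/1 = -1*1 = -1)
O(s) = s + √s (O(s) = s + √(s + 0) = s + √s)
O(r)*0 = (-1 + √(-1))*0 = (-1 + I)*0 = 0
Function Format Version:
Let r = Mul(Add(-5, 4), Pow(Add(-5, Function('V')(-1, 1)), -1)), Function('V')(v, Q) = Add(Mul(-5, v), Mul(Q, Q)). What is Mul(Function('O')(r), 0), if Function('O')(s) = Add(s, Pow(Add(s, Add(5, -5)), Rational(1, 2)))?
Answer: 0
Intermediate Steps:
Function('V')(v, Q) = Add(Pow(Q, 2), Mul(-5, v)) (Function('V')(v, Q) = Add(Mul(-5, v), Pow(Q, 2)) = Add(Pow(Q, 2), Mul(-5, v)))
r = -1 (r = Mul(Add(-5, 4), Pow(Add(-5, Add(Pow(1, 2), Mul(-5, -1))), -1)) = Mul(-1, Pow(Add(-5, Add(1, 5)), -1)) = Mul(-1, Pow(Add(-5, 6), -1)) = Mul(-1, Pow(1, -1)) = Mul(-1, 1) = -1)
Function('O')(s) = Add(s, Pow(s, Rational(1, 2))) (Function('O')(s) = Add(s, Pow(Add(s, 0), Rational(1, 2))) = Add(s, Pow(s, Rational(1, 2))))
Mul(Function('O')(r), 0) = Mul(Add(-1, Pow(-1, Rational(1, 2))), 0) = Mul(Add(-1, I), 0) = 0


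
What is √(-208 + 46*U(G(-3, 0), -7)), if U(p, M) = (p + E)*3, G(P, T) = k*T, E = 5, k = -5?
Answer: √482 ≈ 21.954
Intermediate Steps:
G(P, T) = -5*T
U(p, M) = 15 + 3*p (U(p, M) = (p + 5)*3 = (5 + p)*3 = 15 + 3*p)
√(-208 + 46*U(G(-3, 0), -7)) = √(-208 + 46*(15 + 3*(-5*0))) = √(-208 + 46*(15 + 3*0)) = √(-208 + 46*(15 + 0)) = √(-208 + 46*15) = √(-208 + 690) = √482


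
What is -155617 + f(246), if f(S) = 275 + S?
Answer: -155096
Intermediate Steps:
-155617 + f(246) = -155617 + (275 + 246) = -155617 + 521 = -155096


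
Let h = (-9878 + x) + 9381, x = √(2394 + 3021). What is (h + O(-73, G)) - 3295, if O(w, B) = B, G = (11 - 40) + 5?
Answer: -3816 + 19*√15 ≈ -3742.4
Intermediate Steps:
G = -24 (G = -29 + 5 = -24)
x = 19*√15 (x = √5415 = 19*√15 ≈ 73.587)
h = -497 + 19*√15 (h = (-9878 + 19*√15) + 9381 = -497 + 19*√15 ≈ -423.41)
(h + O(-73, G)) - 3295 = ((-497 + 19*√15) - 24) - 3295 = (-521 + 19*√15) - 3295 = -3816 + 19*√15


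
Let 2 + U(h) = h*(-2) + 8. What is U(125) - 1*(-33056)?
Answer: 32812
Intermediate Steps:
U(h) = 6 - 2*h (U(h) = -2 + (h*(-2) + 8) = -2 + (-2*h + 8) = -2 + (8 - 2*h) = 6 - 2*h)
U(125) - 1*(-33056) = (6 - 2*125) - 1*(-33056) = (6 - 250) + 33056 = -244 + 33056 = 32812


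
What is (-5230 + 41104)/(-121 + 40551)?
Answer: 17937/20215 ≈ 0.88731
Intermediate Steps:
(-5230 + 41104)/(-121 + 40551) = 35874/40430 = 35874*(1/40430) = 17937/20215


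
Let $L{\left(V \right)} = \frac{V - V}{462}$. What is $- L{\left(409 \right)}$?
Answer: $0$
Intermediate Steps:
$L{\left(V \right)} = 0$ ($L{\left(V \right)} = 0 \cdot \frac{1}{462} = 0$)
$- L{\left(409 \right)} = \left(-1\right) 0 = 0$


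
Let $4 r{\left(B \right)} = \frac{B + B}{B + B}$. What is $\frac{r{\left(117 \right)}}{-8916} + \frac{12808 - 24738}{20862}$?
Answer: $- \frac{70915397}{124003728} \approx -0.57188$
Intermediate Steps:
$r{\left(B \right)} = \frac{1}{4}$ ($r{\left(B \right)} = \frac{\left(B + B\right) \frac{1}{B + B}}{4} = \frac{2 B \frac{1}{2 B}}{4} = \frac{1}{4} \cdot 1 = \frac{1}{4}$)
$\frac{r{\left(117 \right)}}{-8916} + \frac{12808 - 24738}{20862} = \frac{1}{4 \left(-8916\right)} + \frac{12808 - 24738}{20862} = \frac{1}{4} \left(- \frac{1}{8916}\right) - \frac{5965}{10431} = - \frac{1}{35664} - \frac{5965}{10431} = - \frac{70915397}{124003728}$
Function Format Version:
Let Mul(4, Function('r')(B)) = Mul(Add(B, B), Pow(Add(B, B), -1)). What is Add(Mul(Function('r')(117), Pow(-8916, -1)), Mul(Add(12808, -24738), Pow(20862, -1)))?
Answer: Rational(-70915397, 124003728) ≈ -0.57188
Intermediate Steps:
Function('r')(B) = Rational(1, 4) (Function('r')(B) = Mul(Rational(1, 4), Mul(Add(B, B), Pow(Add(B, B), -1))) = Mul(Rational(1, 4), Mul(Mul(2, B), Pow(Mul(2, B), -1))) = Mul(Rational(1, 4), Mul(Mul(2, B), Mul(Rational(1, 2), Pow(B, -1)))) = Mul(Rational(1, 4), 1) = Rational(1, 4))
Add(Mul(Function('r')(117), Pow(-8916, -1)), Mul(Add(12808, -24738), Pow(20862, -1))) = Add(Mul(Rational(1, 4), Pow(-8916, -1)), Mul(Add(12808, -24738), Pow(20862, -1))) = Add(Mul(Rational(1, 4), Rational(-1, 8916)), Mul(-11930, Rational(1, 20862))) = Add(Rational(-1, 35664), Rational(-5965, 10431)) = Rational(-70915397, 124003728)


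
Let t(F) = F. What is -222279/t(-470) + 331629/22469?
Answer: 5150252481/10560430 ≈ 487.69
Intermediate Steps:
-222279/t(-470) + 331629/22469 = -222279/(-470) + 331629/22469 = -222279*(-1/470) + 331629*(1/22469) = 222279/470 + 331629/22469 = 5150252481/10560430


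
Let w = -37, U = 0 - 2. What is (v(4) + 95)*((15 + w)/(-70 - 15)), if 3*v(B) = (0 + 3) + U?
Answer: 6292/255 ≈ 24.674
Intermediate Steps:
U = -2
v(B) = 1/3 (v(B) = ((0 + 3) - 2)/3 = (3 - 2)/3 = (1/3)*1 = 1/3)
(v(4) + 95)*((15 + w)/(-70 - 15)) = (1/3 + 95)*((15 - 37)/(-70 - 15)) = 286*(-22/(-85))/3 = 286*(-22*(-1/85))/3 = (286/3)*(22/85) = 6292/255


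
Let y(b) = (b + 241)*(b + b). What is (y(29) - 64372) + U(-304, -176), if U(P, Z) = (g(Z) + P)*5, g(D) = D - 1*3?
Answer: -51127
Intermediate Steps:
g(D) = -3 + D (g(D) = D - 3 = -3 + D)
U(P, Z) = -15 + 5*P + 5*Z (U(P, Z) = ((-3 + Z) + P)*5 = (-3 + P + Z)*5 = -15 + 5*P + 5*Z)
y(b) = 2*b*(241 + b) (y(b) = (241 + b)*(2*b) = 2*b*(241 + b))
(y(29) - 64372) + U(-304, -176) = (2*29*(241 + 29) - 64372) + (-15 + 5*(-304) + 5*(-176)) = (2*29*270 - 64372) + (-15 - 1520 - 880) = (15660 - 64372) - 2415 = -48712 - 2415 = -51127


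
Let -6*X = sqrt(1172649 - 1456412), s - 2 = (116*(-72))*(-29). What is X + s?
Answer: 242210 - I*sqrt(283763)/6 ≈ 2.4221e+5 - 88.782*I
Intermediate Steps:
s = 242210 (s = 2 + (116*(-72))*(-29) = 2 - 8352*(-29) = 2 + 242208 = 242210)
X = -I*sqrt(283763)/6 (X = -sqrt(1172649 - 1456412)/6 = -I*sqrt(283763)/6 ≈ -88.782*I)
X + s = -I*sqrt(283763)/6 + 242210 = 242210 - I*sqrt(283763)/6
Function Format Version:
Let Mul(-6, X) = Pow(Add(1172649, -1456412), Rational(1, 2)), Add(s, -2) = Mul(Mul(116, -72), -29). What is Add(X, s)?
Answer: Add(242210, Mul(Rational(-1, 6), I, Pow(283763, Rational(1, 2)))) ≈ Add(2.4221e+5, Mul(-88.782, I))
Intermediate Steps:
s = 242210 (s = Add(2, Mul(Mul(116, -72), -29)) = Add(2, Mul(-8352, -29)) = Add(2, 242208) = 242210)
X = Mul(Rational(-1, 6), I, Pow(283763, Rational(1, 2))) (X = Mul(Rational(-1, 6), Pow(Add(1172649, -1456412), Rational(1, 2))) = Mul(Rational(-1, 6), Pow(-283763, Rational(1, 2))) = Mul(Rational(-1, 6), Mul(I, Pow(283763, Rational(1, 2)))) = Mul(Rational(-1, 6), I, Pow(283763, Rational(1, 2))) ≈ Mul(-88.782, I))
Add(X, s) = Add(Mul(Rational(-1, 6), I, Pow(283763, Rational(1, 2))), 242210) = Add(242210, Mul(Rational(-1, 6), I, Pow(283763, Rational(1, 2))))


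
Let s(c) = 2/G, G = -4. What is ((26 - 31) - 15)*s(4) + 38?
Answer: 48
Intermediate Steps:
s(c) = -1/2 (s(c) = 2/(-4) = 2*(-1/4) = -1/2)
((26 - 31) - 15)*s(4) + 38 = ((26 - 31) - 15)*(-1/2) + 38 = (-5 - 15)*(-1/2) + 38 = -20*(-1/2) + 38 = 10 + 38 = 48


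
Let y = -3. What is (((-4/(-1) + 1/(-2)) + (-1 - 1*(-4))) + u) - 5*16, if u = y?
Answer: -153/2 ≈ -76.500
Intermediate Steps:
u = -3
(((-4/(-1) + 1/(-2)) + (-1 - 1*(-4))) + u) - 5*16 = (((-4/(-1) + 1/(-2)) + (-1 - 1*(-4))) - 3) - 5*16 = (((-4*(-1) + 1*(-1/2)) + (-1 + 4)) - 3) - 80 = (((4 - 1/2) + 3) - 3) - 80 = ((7/2 + 3) - 3) - 80 = (13/2 - 3) - 80 = 7/2 - 80 = -153/2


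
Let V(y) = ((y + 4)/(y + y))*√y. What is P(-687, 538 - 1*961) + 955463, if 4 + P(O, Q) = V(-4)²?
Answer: 955459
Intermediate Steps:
V(y) = (4 + y)/(2*√y) (V(y) = ((4 + y)/((2*y)))*√y = ((4 + y)*(1/(2*y)))*√y = ((4 + y)/(2*y))*√y = (4 + y)/(2*√y))
P(O, Q) = -4 (P(O, Q) = -4 + ((4 - 4)/(2*√(-4)))² = -4 + ((½)*(-I/2)*0)² = -4 + 0² = -4 + 0 = -4)
P(-687, 538 - 1*961) + 955463 = -4 + 955463 = 955459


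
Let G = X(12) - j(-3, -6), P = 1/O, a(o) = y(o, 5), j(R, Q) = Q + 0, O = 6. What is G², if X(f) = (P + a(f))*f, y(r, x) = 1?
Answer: 400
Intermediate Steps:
j(R, Q) = Q
a(o) = 1
P = ⅙ (P = 1/6 = ⅙ ≈ 0.16667)
X(f) = 7*f/6 (X(f) = (⅙ + 1)*f = 7*f/6)
G = 20 (G = (7/6)*12 - 1*(-6) = 14 + 6 = 20)
G² = 20² = 400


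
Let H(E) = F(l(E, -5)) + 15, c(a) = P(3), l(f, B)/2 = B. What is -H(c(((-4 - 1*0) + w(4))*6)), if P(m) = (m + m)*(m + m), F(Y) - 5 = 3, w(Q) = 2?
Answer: -23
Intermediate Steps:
l(f, B) = 2*B
F(Y) = 8 (F(Y) = 5 + 3 = 8)
P(m) = 4*m**2 (P(m) = (2*m)*(2*m) = 4*m**2)
c(a) = 36 (c(a) = 4*3**2 = 4*9 = 36)
H(E) = 23 (H(E) = 8 + 15 = 23)
-H(c(((-4 - 1*0) + w(4))*6)) = -1*23 = -23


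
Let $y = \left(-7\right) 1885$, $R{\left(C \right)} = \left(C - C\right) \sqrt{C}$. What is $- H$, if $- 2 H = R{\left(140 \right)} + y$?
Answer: $- \frac{13195}{2} \approx -6597.5$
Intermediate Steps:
$R{\left(C \right)} = 0$ ($R{\left(C \right)} = 0 \sqrt{C} = 0$)
$y = -13195$
$H = \frac{13195}{2}$ ($H = - \frac{0 - 13195}{2} = \left(- \frac{1}{2}\right) \left(-13195\right) = \frac{13195}{2} \approx 6597.5$)
$- H = \left(-1\right) \frac{13195}{2} = - \frac{13195}{2}$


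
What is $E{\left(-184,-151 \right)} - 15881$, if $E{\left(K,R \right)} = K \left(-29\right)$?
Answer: $-10545$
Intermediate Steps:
$E{\left(K,R \right)} = - 29 K$
$E{\left(-184,-151 \right)} - 15881 = \left(-29\right) \left(-184\right) - 15881 = 5336 - 15881 = -10545$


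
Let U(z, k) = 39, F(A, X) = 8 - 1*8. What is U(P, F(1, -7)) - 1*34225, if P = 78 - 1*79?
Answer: -34186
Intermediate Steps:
F(A, X) = 0 (F(A, X) = 8 - 8 = 0)
P = -1 (P = 78 - 79 = -1)
U(P, F(1, -7)) - 1*34225 = 39 - 1*34225 = 39 - 34225 = -34186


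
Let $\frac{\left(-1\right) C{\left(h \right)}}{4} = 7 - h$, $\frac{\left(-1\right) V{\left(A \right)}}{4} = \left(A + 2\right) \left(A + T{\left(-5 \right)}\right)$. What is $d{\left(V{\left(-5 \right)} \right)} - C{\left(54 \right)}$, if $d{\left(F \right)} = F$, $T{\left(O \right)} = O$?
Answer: $-308$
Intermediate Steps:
$V{\left(A \right)} = - 4 \left(-5 + A\right) \left(2 + A\right)$ ($V{\left(A \right)} = - 4 \left(A + 2\right) \left(A - 5\right) = - 4 \left(2 + A\right) \left(-5 + A\right) = - 4 \left(-5 + A\right) \left(2 + A\right)$)
$C{\left(h \right)} = -28 + 4 h$ ($C{\left(h \right)} = - 4 \left(7 - h\right) = -28 + 4 h$)
$d{\left(V{\left(-5 \right)} \right)} - C{\left(54 \right)} = \left(40 - 4 \left(-5\right)^{2} + 12 \left(-5\right)\right) - \left(-28 + 4 \cdot 54\right) = \left(40 - 100 - 60\right) - \left(-28 + 216\right) = \left(40 - 100 - 60\right) - 188 = -120 - 188 = -308$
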